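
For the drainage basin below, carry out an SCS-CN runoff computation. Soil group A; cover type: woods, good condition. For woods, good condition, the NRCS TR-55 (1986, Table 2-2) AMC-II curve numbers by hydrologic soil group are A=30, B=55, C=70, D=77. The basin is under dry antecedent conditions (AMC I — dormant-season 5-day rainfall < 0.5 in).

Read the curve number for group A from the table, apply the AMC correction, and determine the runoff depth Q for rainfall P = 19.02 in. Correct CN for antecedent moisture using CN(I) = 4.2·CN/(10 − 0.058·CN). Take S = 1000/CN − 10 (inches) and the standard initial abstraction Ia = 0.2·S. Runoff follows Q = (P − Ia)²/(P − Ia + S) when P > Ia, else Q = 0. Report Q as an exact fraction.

Q = 12666481/12851550 in ≈ 0.986 in

NRCS table: woods, good condition, soil group A → CN(II) = 30
Adjust CN=30 to AMC I: 4.2·30/(10 − 0.058·30) → 126 ÷ (413/50) = 900/59 ≈ 15.254
S = 1000/(900/59) − 10 = 500/9 in ≈ 55.556 in
Ia = 0.2·(500/9) = 100/9 in ≈ 11.111 in
P − Ia = 19.020 − 11.111 = 3559/450 ≈ 7.909 in (> 0, runoff occurs)
Runoff Q = (P−Ia)²/(P−Ia+S) = (7.909)²/(7.909+55.556) = 12666481/12851550 ≈ 0.986 in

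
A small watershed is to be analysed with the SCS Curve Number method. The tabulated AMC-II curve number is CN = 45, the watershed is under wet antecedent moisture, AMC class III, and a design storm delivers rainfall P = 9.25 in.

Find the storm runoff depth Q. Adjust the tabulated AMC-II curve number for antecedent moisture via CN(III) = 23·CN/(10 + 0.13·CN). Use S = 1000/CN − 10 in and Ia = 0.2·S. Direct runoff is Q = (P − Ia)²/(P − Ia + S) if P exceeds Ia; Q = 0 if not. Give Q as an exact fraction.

Q = 45954841/9256212 in ≈ 4.965 in

CN(III) from CN(II)=45: (23·45)/(10 + 0.13·45) = 20700/317 ≈ 65.300
S = 1000/(20700/317) − 10 = 1100/207 in ≈ 5.314 in
Ia = 0.2S: 0.2·5.314 = 1.063 in (exactly 220/207)
P − Ia = 9.250 − 1.063 = 6779/828 ≈ 8.187 in (> 0, runoff occurs)
Runoff Q = (P−Ia)²/(P−Ia+S) = (8.187)²/(8.187+5.314) = 45954841/9256212 ≈ 4.965 in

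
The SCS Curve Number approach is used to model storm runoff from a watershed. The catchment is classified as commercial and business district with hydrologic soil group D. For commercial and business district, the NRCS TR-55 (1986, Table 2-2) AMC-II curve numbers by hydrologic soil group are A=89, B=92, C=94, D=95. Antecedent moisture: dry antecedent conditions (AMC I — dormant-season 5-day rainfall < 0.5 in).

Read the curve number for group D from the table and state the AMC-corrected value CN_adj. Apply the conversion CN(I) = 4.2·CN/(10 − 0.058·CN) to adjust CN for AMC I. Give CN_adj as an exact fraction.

CN_adj = 39900/449 ≈ 88.864

NRCS table: commercial and business district, soil group D → CN(II) = 95
Adjust CN=95 to AMC I: 4.2·95/(10 − 0.058·95) → 399 ÷ (449/100) = 39900/449 ≈ 88.864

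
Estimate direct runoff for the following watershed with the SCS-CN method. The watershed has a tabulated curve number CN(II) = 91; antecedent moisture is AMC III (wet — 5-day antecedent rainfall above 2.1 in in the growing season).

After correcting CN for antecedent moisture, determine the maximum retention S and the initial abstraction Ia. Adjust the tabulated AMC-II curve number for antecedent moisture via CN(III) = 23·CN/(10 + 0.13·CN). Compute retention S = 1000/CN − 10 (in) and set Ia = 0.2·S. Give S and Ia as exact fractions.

S = 900/2093 in ≈ 0.430 in; Ia = 180/2093 in ≈ 0.086 in

CN(III) from CN(II)=91: (23·91)/(10 + 0.13·91) = 209300/2183 ≈ 95.877
Max retention: S = 1000/(209300/2183) − 10 = 900/2093 in (≈ 0.430 in)
Ia = 0.2S: 0.2·0.430 = 0.086 in (exactly 180/2093)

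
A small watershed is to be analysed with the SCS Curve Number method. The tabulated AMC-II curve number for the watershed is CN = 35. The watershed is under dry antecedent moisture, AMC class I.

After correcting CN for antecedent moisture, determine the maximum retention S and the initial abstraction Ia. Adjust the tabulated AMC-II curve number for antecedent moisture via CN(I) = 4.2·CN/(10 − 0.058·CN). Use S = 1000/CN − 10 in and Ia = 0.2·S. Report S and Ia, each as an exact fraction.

S = 6500/147 in ≈ 44.218 in; Ia = 1300/147 in ≈ 8.844 in

CN(I) from CN(II)=35: (4.2·35)/(10 − 0.058·35) = 14700/797 ≈ 18.444
Retention S: 1000/CN − 10 with CN=18.444 → S = 6500/147 ≈ 44.218 in
Initial abstraction Ia = S/5 = (6500/147)/5 = 1300/147 ≈ 8.844 in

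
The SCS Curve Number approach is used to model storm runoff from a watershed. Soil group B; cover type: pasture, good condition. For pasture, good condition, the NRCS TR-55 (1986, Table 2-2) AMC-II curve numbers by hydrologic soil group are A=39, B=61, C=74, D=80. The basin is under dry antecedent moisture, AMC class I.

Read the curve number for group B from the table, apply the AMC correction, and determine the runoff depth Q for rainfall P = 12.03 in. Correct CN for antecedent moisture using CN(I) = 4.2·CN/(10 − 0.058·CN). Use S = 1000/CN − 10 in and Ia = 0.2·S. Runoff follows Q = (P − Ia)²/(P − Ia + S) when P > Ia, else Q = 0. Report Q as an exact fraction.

NRCS table: pasture, good condition, soil group B → CN(II) = 61
Adjust CN=61 to AMC I: 4.2·61/(10 − 0.058·61) → (1281/5) ÷ (3231/500) = 42700/1077 ≈ 39.647
S = 1000/(42700/1077) − 10 = 6500/427 in ≈ 15.222 in
Ia = 0.2S: 0.2·15.222 = 3.044 in (exactly 1300/427)
P − Ia = 12.030 − 3.044 = 383681/42700 ≈ 8.986 in (> 0, runoff occurs)
Runoff Q = (P−Ia)²/(P−Ia+S) = (8.986)²/(8.986+15.222) = 147211109761/44138178700 ≈ 3.335 in

Q = 147211109761/44138178700 in ≈ 3.335 in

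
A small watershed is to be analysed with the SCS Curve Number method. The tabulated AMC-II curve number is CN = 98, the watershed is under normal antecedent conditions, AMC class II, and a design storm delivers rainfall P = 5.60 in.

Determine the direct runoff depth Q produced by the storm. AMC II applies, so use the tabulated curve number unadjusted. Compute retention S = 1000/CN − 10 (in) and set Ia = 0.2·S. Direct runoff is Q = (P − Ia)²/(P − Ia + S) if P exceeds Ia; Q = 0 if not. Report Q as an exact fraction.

Q = 463761/86485 in ≈ 5.362 in

CN(II) = 98; AMC II needs no correction.
Retention S: 1000/CN − 10 with CN=98.000 → S = 10/49 ≈ 0.204 in
Ia = 0.2·(10/49) = 2/49 in ≈ 0.041 in
P − Ia = 5.600 − 0.041 = 1362/245 ≈ 5.559 in (> 0, runoff occurs)
Runoff Q = (P−Ia)²/(P−Ia+S) = (5.559)²/(5.559+0.204) = 463761/86485 ≈ 5.362 in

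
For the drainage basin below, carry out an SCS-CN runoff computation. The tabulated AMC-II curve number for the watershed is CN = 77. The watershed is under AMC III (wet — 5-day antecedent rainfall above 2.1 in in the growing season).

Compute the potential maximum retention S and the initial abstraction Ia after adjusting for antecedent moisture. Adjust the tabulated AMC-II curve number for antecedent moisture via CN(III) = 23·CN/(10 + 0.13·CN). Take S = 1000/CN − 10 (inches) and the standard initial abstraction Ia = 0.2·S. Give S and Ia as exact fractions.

S = 100/77 in ≈ 1.299 in; Ia = 20/77 in ≈ 0.260 in

Wet (AMC III): CN(III) = 23·77/(10 + 0.13·77) = 1771/(2001/100) = 7700/87 ≈ 88.506
Retention S: 1000/CN − 10 with CN=88.506 → S = 100/77 ≈ 1.299 in
Ia = 0.2S: 0.2·1.299 = 0.260 in (exactly 20/77)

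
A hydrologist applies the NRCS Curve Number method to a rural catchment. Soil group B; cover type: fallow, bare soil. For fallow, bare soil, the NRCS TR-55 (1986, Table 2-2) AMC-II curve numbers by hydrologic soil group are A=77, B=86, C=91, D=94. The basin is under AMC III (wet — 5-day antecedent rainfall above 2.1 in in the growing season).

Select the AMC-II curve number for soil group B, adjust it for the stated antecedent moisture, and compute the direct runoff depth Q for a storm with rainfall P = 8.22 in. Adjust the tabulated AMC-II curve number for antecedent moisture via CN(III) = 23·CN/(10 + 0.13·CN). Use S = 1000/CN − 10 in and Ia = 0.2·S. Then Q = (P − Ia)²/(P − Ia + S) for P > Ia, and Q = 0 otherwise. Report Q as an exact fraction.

NRCS table: fallow, bare soil, soil group B → CN(II) = 86
Wet (AMC III): CN(III) = 23·86/(10 + 0.13·86) = 1978/(1059/50) = 98900/1059 ≈ 93.390
Retention S: 1000/CN − 10 with CN=93.390 → S = 700/989 ≈ 0.708 in
Ia = 0.2·(700/989) = 140/989 in ≈ 0.142 in
Since P=8.220 > Ia=0.142: effective rainfall P−Ia = 399479/49450 in
Q: (399479/49450)² ÷ (434479/49450) = 159583471441/21484986550 in (≈ 7.428 in)

Q = 159583471441/21484986550 in ≈ 7.428 in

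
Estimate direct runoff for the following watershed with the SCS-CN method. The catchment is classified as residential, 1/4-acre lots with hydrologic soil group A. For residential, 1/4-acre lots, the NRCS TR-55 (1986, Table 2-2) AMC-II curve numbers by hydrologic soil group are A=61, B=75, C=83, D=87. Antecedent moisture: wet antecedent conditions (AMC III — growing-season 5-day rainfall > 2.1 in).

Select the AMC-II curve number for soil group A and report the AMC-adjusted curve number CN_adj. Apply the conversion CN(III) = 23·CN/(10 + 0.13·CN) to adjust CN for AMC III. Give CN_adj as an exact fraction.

CN_adj = 140300/1793 ≈ 78.249

NRCS table: residential, 1/4-acre lots, soil group A → CN(II) = 61
Adjust CN=61 to AMC III: 23·61/(10 + 0.13·61) → 1403 ÷ (1793/100) = 140300/1793 ≈ 78.249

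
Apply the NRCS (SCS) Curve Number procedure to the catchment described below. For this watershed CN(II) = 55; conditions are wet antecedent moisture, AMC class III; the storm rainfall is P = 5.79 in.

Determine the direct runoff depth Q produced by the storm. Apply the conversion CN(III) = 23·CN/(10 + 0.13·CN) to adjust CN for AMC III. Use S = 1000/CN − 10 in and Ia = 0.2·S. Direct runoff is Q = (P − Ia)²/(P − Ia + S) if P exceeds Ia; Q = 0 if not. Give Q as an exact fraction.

CN(III) from CN(II)=55: (23·55)/(10 + 0.13·55) = 25300/343 ≈ 73.761
S = 1000/(25300/343) − 10 = 900/253 in ≈ 3.557 in
Ia = 0.2S: 0.2·3.557 = 0.711 in (exactly 180/253)
Excess rainfall: 5.790 − 0.711 = 5.079 in; P > Ia so Q > 0
Q: (128487/25300)² ÷ (218487/25300) = 5502969723/1842573700 in (≈ 2.987 in)

Q = 5502969723/1842573700 in ≈ 2.987 in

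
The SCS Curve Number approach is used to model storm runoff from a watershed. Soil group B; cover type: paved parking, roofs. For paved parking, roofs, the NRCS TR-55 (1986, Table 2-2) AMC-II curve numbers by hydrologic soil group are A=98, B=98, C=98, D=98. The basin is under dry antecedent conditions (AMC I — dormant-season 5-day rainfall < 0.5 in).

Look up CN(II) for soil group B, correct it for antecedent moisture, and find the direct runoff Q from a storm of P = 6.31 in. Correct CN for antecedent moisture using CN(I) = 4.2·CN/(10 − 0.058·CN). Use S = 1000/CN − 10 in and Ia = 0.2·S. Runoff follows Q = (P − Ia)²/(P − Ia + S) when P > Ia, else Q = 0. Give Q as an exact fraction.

Q = 408703211401/70928867100 in ≈ 5.762 in

NRCS table: paved parking, roofs, soil group B → CN(II) = 98
Dry (AMC I): CN(I) = 4.2·98/(10 − 0.058·98) = (2058/5)/(1079/250) = 102900/1079 ≈ 95.366
S = 1000/(102900/1079) − 10 = 500/1029 in ≈ 0.486 in
Ia = 0.2S: 0.2·0.486 = 0.097 in (exactly 100/1029)
P − Ia = 6.310 − 0.097 = 639299/102900 ≈ 6.213 in (> 0, runoff occurs)
Q: (639299/102900)² ÷ (689299/102900) = 408703211401/70928867100 in (≈ 5.762 in)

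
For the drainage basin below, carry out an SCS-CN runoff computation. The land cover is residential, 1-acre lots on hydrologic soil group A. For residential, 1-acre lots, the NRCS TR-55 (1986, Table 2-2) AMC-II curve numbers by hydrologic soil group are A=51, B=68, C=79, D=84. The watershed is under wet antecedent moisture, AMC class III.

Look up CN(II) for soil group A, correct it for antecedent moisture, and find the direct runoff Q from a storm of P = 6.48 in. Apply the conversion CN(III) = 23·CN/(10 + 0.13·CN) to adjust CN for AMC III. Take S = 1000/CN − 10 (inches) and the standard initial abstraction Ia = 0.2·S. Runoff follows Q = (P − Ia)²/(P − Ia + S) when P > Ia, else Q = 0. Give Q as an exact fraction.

Q = 13699428338/4223181225 in ≈ 3.244 in

NRCS table: residential, 1-acre lots, soil group A → CN(II) = 51
Adjust CN=51 to AMC III: 23·51/(10 + 0.13·51) → 1173 ÷ (1663/100) = 117300/1663 ≈ 70.535
Max retention: S = 1000/(117300/1663) − 10 = 4900/1173 in (≈ 4.177 in)
Initial abstraction Ia = S/5 = (4900/1173)/5 = 980/1173 ≈ 0.835 in
P − Ia = 6.480 − 0.835 = 165526/29325 ≈ 5.645 in (> 0, runoff occurs)
Q: (165526/29325)² ÷ (288026/29325) = 13699428338/4223181225 in (≈ 3.244 in)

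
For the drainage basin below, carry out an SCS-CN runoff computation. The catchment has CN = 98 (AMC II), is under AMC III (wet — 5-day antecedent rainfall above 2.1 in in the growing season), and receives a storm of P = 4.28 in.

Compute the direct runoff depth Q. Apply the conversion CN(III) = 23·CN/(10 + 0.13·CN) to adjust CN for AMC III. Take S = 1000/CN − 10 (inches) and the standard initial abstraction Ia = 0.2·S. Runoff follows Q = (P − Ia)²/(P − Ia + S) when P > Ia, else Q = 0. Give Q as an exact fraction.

Q = 14421367921/3453945075 in ≈ 4.175 in

Adjust CN=98 to AMC III: 23·98/(10 + 0.13·98) → 2254 ÷ (1137/50) = 112700/1137 ≈ 99.120
Max retention: S = 1000/(112700/1137) − 10 = 100/1127 in (≈ 0.089 in)
Initial abstraction Ia = S/5 = (100/1127)/5 = 20/1127 ≈ 0.018 in
Since P=4.280 > Ia=0.018: effective rainfall P−Ia = 120089/28175 in
Q: (120089/28175)² ÷ (122589/28175) = 14421367921/3453945075 in (≈ 4.175 in)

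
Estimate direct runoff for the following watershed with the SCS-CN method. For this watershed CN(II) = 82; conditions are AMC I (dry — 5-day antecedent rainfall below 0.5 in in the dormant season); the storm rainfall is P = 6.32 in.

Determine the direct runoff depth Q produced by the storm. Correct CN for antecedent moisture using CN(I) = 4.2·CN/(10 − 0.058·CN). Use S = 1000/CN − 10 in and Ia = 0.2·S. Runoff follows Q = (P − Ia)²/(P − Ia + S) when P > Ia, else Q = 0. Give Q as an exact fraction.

Adjust CN=82 to AMC I: 4.2·82/(10 − 0.058·82) → (1722/5) ÷ (1311/250) = 28700/437 ≈ 65.675
Retention S: 1000/CN − 10 with CN=65.675 → S = 1500/287 ≈ 5.226 in
Initial abstraction Ia = S/5 = (1500/287)/5 = 300/287 ≈ 1.045 in
Excess rainfall: 6.320 − 1.045 = 5.275 in; P > Ia so Q > 0
Q = (37846/7175)²/((37846/7175) + 1500/287) = (1432319716/51480625)/(75346/7175) = 716159858/270303775 in ≈ 2.649 in

Q = 716159858/270303775 in ≈ 2.649 in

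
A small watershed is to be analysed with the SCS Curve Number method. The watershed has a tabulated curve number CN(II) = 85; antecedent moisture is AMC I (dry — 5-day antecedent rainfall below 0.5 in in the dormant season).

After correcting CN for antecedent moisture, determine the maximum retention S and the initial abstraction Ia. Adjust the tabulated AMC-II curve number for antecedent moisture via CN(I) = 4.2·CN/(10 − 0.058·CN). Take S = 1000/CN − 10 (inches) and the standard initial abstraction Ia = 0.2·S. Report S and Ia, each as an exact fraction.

Adjust CN=85 to AMC I: 4.2·85/(10 − 0.058·85) → 357 ÷ (507/100) = 11900/169 ≈ 70.414
Retention S: 1000/CN − 10 with CN=70.414 → S = 500/119 ≈ 4.202 in
Initial abstraction Ia = S/5 = (500/119)/5 = 100/119 ≈ 0.840 in

S = 500/119 in ≈ 4.202 in; Ia = 100/119 in ≈ 0.840 in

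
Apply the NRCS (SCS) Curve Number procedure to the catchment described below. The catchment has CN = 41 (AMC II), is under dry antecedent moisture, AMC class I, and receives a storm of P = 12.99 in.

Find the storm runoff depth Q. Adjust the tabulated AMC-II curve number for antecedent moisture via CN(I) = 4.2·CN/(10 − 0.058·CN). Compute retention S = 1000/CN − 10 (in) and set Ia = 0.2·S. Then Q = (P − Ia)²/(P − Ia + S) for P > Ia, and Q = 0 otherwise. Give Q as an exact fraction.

Q = 279247776721/299493597900 in ≈ 0.932 in

Adjust CN=41 to AMC I: 4.2·41/(10 − 0.058·41) → (861/5) ÷ (3811/500) = 86100/3811 ≈ 22.592
S = 1000/(86100/3811) − 10 = 29500/861 in ≈ 34.262 in
Ia = 0.2·(29500/861) = 5900/861 in ≈ 6.852 in
Since P=12.990 > Ia=6.852: effective rainfall P−Ia = 528439/86100 in
Q: (528439/86100)² ÷ (3478439/86100) = 279247776721/299493597900 in (≈ 0.932 in)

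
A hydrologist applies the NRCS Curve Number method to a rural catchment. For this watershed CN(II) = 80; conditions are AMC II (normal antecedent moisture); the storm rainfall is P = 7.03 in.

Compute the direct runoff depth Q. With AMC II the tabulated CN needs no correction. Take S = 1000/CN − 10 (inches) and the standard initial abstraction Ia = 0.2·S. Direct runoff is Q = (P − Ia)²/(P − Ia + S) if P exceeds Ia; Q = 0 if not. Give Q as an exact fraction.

CN(II) = 80; AMC II needs no correction.
Retention S: 1000/CN − 10 with CN=80.000 → S = 5/2 ≈ 2.500 in
Ia = 0.2·(5/2) = 1/2 in ≈ 0.500 in
P − Ia = 7.030 − 0.500 = 653/100 ≈ 6.530 in (> 0, runoff occurs)
Runoff Q = (P−Ia)²/(P−Ia+S) = (6.530)²/(6.530+2.500) = 426409/90300 ≈ 4.722 in

Q = 426409/90300 in ≈ 4.722 in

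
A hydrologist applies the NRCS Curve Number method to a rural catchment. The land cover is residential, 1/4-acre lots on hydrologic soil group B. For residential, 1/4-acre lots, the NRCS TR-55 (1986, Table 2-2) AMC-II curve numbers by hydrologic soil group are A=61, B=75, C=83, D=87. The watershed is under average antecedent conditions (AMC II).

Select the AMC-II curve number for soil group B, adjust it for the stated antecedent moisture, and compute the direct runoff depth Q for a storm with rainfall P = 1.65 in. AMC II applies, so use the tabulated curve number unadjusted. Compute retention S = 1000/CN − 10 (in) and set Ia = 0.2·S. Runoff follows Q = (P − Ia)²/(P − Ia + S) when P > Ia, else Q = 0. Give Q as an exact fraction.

NRCS table: residential, 1/4-acre lots, soil group B → CN(II) = 75
Average conditions: CN = 75 (no AMC adjustment).
Max retention: S = 1000/75 − 10 = 10/3 in (≈ 3.333 in)
Ia = 0.2S: 0.2·3.333 = 0.667 in (exactly 2/3)
Since P=1.650 > Ia=0.667: effective rainfall P−Ia = 59/60 in
Runoff Q = (P−Ia)²/(P−Ia+S) = (0.983)²/(0.983+3.333) = 3481/15540 ≈ 0.224 in

Q = 3481/15540 in ≈ 0.224 in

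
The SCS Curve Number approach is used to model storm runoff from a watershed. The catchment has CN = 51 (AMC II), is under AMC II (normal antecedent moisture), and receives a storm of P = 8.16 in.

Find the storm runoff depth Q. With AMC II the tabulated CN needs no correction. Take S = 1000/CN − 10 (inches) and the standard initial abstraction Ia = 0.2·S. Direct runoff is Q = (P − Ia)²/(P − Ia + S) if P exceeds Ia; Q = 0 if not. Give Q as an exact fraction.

AMC II — tabulated CN = 51 applies directly.
Max retention: S = 1000/51 − 10 = 490/51 in (≈ 9.608 in)
Initial abstraction Ia = S/5 = (490/51)/5 = 98/51 ≈ 1.922 in
Since P=8.160 > Ia=1.922: effective rainfall P−Ia = 7954/1275 in
Q = (7954/1275)²/((7954/1275) + 490/51) = (63266116/1625625)/(20204/1275) = 15816529/6440025 in ≈ 2.456 in

Q = 15816529/6440025 in ≈ 2.456 in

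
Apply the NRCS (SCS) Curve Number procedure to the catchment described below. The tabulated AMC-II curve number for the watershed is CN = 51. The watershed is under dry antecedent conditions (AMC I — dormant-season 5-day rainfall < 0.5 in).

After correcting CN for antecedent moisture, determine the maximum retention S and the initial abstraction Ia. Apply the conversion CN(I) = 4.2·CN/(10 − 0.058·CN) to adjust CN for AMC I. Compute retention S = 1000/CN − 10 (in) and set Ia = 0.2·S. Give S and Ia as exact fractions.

S = 3500/153 in ≈ 22.876 in; Ia = 700/153 in ≈ 4.575 in

CN(I) from CN(II)=51: (4.2·51)/(10 − 0.058·51) = 15300/503 ≈ 30.417
S = 1000/(15300/503) − 10 = 3500/153 in ≈ 22.876 in
Initial abstraction Ia = S/5 = (3500/153)/5 = 700/153 ≈ 4.575 in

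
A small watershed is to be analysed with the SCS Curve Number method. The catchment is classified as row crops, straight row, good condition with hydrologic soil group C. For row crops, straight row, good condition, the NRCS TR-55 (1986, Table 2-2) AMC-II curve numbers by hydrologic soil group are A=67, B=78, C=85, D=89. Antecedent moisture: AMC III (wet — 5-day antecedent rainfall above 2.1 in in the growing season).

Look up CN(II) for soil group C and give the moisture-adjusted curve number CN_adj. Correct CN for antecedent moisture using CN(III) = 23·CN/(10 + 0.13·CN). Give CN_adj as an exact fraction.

NRCS table: row crops, straight row, good condition, soil group C → CN(II) = 85
Adjust CN=85 to AMC III: 23·85/(10 + 0.13·85) → 1955 ÷ (421/20) = 39100/421 ≈ 92.874

CN_adj = 39100/421 ≈ 92.874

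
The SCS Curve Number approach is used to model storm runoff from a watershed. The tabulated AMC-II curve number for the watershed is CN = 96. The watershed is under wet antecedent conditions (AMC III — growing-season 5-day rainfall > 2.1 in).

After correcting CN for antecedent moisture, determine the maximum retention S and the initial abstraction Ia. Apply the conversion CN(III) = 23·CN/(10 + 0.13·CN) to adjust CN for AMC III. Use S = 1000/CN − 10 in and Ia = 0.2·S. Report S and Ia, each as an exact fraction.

CN(III) from CN(II)=96: (23·96)/(10 + 0.13·96) = 27600/281 ≈ 98.221
S = 1000/(27600/281) − 10 = 25/138 in ≈ 0.181 in
Ia = 0.2·(25/138) = 5/138 in ≈ 0.036 in

S = 25/138 in ≈ 0.181 in; Ia = 5/138 in ≈ 0.036 in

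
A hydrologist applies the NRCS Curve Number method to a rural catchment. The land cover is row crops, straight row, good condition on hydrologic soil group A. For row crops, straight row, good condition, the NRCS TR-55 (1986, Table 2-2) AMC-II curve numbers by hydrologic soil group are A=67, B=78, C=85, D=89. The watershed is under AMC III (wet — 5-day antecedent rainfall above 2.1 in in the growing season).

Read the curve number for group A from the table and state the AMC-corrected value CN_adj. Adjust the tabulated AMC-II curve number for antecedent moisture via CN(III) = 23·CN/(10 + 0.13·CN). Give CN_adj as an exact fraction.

NRCS table: row crops, straight row, good condition, soil group A → CN(II) = 67
CN(III) from CN(II)=67: (23·67)/(10 + 0.13·67) = 154100/1871 ≈ 82.362

CN_adj = 154100/1871 ≈ 82.362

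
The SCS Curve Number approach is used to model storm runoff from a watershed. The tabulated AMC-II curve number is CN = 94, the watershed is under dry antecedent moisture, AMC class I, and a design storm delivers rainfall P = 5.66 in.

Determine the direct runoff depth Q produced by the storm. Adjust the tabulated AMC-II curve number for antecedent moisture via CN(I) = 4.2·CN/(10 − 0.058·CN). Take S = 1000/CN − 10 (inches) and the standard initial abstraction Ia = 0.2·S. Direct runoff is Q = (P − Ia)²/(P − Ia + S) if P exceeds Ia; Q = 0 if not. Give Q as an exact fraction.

Adjust CN=94 to AMC I: 4.2·94/(10 − 0.058·94) → (1974/5) ÷ (1137/250) = 32900/379 ≈ 86.807
Max retention: S = 1000/(32900/379) − 10 = 500/329 in (≈ 1.520 in)
Initial abstraction Ia = S/5 = (500/329)/5 = 100/329 ≈ 0.304 in
Excess rainfall: 5.660 − 0.304 = 5.356 in; P > Ia so Q > 0
Runoff Q = (P−Ia)²/(P−Ia+S) = (5.356)²/(5.356+1.520) = 7762843449/1860610150 ≈ 4.172 in

Q = 7762843449/1860610150 in ≈ 4.172 in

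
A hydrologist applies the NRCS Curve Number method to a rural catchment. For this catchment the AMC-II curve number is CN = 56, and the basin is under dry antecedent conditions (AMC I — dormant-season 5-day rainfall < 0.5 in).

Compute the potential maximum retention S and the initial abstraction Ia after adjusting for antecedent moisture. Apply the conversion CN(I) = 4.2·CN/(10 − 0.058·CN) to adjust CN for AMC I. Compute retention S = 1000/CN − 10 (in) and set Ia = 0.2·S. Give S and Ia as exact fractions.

S = 2750/147 in ≈ 18.707 in; Ia = 550/147 in ≈ 3.741 in

CN(I) from CN(II)=56: (4.2·56)/(10 − 0.058·56) = 7350/211 ≈ 34.834
Max retention: S = 1000/(7350/211) − 10 = 2750/147 in (≈ 18.707 in)
Ia = 0.2·(2750/147) = 550/147 in ≈ 3.741 in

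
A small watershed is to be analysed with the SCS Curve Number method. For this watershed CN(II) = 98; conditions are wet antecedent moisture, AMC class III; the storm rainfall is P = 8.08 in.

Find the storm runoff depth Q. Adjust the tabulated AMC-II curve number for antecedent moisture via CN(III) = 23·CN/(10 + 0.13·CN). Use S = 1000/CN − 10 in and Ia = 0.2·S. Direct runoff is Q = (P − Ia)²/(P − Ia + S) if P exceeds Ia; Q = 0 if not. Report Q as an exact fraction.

CN(III) from CN(II)=98: (23·98)/(10 + 0.13·98) = 112700/1137 ≈ 99.120
Retention S: 1000/CN − 10 with CN=99.120 → S = 100/1127 ≈ 0.089 in
Initial abstraction Ia = S/5 = (100/1127)/5 = 20/1127 ≈ 0.018 in
P − Ia = 8.080 − 0.018 = 227154/28175 ≈ 8.062 in (> 0, runoff occurs)
Q = (227154/28175)²/((227154/28175) + 100/1127) = (51598939716/793830625)/(229654/28175) = 25799469858/3235250725 in ≈ 7.974 in

Q = 25799469858/3235250725 in ≈ 7.974 in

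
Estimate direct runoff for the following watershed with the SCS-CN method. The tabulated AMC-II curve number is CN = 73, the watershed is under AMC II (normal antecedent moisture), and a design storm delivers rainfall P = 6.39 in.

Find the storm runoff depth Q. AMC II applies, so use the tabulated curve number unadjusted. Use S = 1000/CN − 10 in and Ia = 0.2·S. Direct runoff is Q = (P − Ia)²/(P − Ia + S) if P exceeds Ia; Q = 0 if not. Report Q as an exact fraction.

CN(II) = 73; AMC II needs no correction.
Retention S: 1000/CN − 10 with CN=73.000 → S = 270/73 ≈ 3.699 in
Ia = 0.2S: 0.2·3.699 = 0.740 in (exactly 54/73)
Excess rainfall: 6.390 − 0.740 = 5.650 in; P > Ia so Q > 0
Q: (41247/7300)² ÷ (68247/7300) = 189035001/55355900 in (≈ 3.415 in)

Q = 189035001/55355900 in ≈ 3.415 in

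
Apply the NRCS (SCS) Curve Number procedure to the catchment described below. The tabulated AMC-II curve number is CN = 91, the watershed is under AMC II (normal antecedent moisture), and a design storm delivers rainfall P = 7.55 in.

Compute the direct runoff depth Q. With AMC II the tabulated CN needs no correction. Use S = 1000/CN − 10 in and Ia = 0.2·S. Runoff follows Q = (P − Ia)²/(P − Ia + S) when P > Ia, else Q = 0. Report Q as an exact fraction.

Q = 179051161/27629420 in ≈ 6.480 in

CN(II) = 91; AMC II needs no correction.
Max retention: S = 1000/91 − 10 = 90/91 in (≈ 0.989 in)
Ia = 0.2·(90/91) = 18/91 in ≈ 0.198 in
P − Ia = 7.550 − 0.198 = 13381/1820 ≈ 7.352 in (> 0, runoff occurs)
Q = (13381/1820)²/((13381/1820) + 90/91) = (179051161/3312400)/(15181/1820) = 179051161/27629420 in ≈ 6.480 in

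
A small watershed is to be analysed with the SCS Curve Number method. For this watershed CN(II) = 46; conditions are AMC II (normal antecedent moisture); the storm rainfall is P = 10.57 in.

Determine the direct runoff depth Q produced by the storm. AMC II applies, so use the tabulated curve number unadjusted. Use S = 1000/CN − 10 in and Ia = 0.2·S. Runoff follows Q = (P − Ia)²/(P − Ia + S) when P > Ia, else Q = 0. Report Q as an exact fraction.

Q = 357625921/105595300 in ≈ 3.387 in

Average conditions: CN = 46 (no AMC adjustment).
Max retention: S = 1000/46 − 10 = 270/23 in (≈ 11.739 in)
Initial abstraction Ia = S/5 = (270/23)/5 = 54/23 ≈ 2.348 in
P − Ia = 10.570 − 2.348 = 18911/2300 ≈ 8.222 in (> 0, runoff occurs)
Q = (18911/2300)²/((18911/2300) + 270/23) = (357625921/5290000)/(45911/2300) = 357625921/105595300 in ≈ 3.387 in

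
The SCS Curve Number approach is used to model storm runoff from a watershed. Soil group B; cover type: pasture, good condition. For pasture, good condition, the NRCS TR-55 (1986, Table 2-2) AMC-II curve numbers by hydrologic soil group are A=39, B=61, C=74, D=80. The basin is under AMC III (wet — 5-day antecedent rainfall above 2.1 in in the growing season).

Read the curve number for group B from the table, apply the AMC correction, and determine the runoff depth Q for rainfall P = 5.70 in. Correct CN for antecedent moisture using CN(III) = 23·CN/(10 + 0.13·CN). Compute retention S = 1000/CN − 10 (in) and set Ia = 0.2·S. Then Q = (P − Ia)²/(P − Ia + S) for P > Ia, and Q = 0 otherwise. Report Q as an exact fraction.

Q = 1736217747/519909710 in ≈ 3.339 in

NRCS table: pasture, good condition, soil group B → CN(II) = 61
Adjust CN=61 to AMC III: 23·61/(10 + 0.13·61) → 1403 ÷ (1793/100) = 140300/1793 ≈ 78.249
Retention S: 1000/CN − 10 with CN=78.249 → S = 3900/1403 ≈ 2.780 in
Ia = 0.2S: 0.2·2.780 = 0.556 in (exactly 780/1403)
Excess rainfall: 5.700 − 0.556 = 5.144 in; P > Ia so Q > 0
Q: (72171/14030)² ÷ (111171/14030) = 1736217747/519909710 in (≈ 3.339 in)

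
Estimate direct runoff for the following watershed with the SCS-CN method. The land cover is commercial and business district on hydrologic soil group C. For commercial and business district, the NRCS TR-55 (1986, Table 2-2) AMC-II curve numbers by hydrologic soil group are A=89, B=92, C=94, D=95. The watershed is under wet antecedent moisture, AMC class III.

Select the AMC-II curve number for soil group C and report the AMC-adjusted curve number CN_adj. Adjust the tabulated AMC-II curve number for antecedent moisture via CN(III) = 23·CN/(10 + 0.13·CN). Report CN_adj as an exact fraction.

CN_adj = 108100/1111 ≈ 97.300

NRCS table: commercial and business district, soil group C → CN(II) = 94
CN(III) from CN(II)=94: (23·94)/(10 + 0.13·94) = 108100/1111 ≈ 97.300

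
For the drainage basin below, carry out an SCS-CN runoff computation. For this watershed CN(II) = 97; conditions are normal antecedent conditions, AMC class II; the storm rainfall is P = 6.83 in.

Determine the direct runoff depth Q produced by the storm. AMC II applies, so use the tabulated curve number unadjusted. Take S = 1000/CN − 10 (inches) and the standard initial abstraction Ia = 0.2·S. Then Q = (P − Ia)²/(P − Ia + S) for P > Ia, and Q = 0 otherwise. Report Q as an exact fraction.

Average conditions: CN = 97 (no AMC adjustment).
S = 1000/97 − 10 = 30/97 in ≈ 0.309 in
Ia = 0.2·(30/97) = 6/97 in ≈ 0.062 in
P − Ia = 6.830 − 0.062 = 65651/9700 ≈ 6.768 in (> 0, runoff occurs)
Q = (65651/9700)²/((65651/9700) + 30/97) = (4310053801/94090000)/(68651/9700) = 4310053801/665914700 in ≈ 6.472 in

Q = 4310053801/665914700 in ≈ 6.472 in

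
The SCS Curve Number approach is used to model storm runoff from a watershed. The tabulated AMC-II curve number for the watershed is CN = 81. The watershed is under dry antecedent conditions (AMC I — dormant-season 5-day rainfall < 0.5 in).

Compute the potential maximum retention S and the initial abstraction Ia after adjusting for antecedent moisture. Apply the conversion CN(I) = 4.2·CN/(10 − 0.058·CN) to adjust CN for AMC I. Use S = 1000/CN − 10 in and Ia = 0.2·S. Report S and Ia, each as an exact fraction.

S = 9500/1701 in ≈ 5.585 in; Ia = 1900/1701 in ≈ 1.117 in

Dry (AMC I): CN(I) = 4.2·81/(10 − 0.058·81) = (1701/5)/(2651/500) = 170100/2651 ≈ 64.164
Max retention: S = 1000/(170100/2651) − 10 = 9500/1701 in (≈ 5.585 in)
Ia = 0.2·(9500/1701) = 1900/1701 in ≈ 1.117 in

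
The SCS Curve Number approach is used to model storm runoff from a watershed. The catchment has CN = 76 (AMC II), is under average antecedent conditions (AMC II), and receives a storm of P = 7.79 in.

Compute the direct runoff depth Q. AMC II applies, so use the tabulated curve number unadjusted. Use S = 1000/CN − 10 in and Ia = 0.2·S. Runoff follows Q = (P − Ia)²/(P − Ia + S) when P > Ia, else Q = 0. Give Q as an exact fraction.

Q = 184987201/37241900 in ≈ 4.967 in

Average conditions: CN = 76 (no AMC adjustment).
Max retention: S = 1000/76 − 10 = 60/19 in (≈ 3.158 in)
Ia = 0.2·(60/19) = 12/19 in ≈ 0.632 in
Since P=7.790 > Ia=0.632: effective rainfall P−Ia = 13601/1900 in
Runoff Q = (P−Ia)²/(P−Ia+S) = (7.158)²/(7.158+3.158) = 184987201/37241900 ≈ 4.967 in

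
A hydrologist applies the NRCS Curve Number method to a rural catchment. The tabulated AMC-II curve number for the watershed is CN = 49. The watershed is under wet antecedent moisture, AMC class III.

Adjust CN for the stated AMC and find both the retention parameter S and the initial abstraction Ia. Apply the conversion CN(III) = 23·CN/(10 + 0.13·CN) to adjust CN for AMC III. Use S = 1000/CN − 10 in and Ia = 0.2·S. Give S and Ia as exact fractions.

Adjust CN=49 to AMC III: 23·49/(10 + 0.13·49) → 1127 ÷ (1637/100) = 112700/1637 ≈ 68.845
S = 1000/(112700/1637) − 10 = 5100/1127 in ≈ 4.525 in
Initial abstraction Ia = S/5 = (5100/1127)/5 = 1020/1127 ≈ 0.905 in

S = 5100/1127 in ≈ 4.525 in; Ia = 1020/1127 in ≈ 0.905 in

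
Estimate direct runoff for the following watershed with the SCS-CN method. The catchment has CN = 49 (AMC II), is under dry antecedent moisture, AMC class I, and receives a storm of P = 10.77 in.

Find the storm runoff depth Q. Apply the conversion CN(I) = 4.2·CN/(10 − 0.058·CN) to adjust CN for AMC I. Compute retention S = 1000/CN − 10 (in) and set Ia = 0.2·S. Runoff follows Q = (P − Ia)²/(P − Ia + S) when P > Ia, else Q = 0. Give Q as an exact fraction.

Dry (AMC I): CN(I) = 4.2·49/(10 − 0.058·49) = (1029/5)/(3579/500) = 34300/1193 ≈ 28.751
Max retention: S = 1000/(34300/1193) − 10 = 8500/343 in (≈ 24.781 in)
Ia = 0.2·(8500/343) = 1700/343 in ≈ 4.956 in
P − Ia = 10.770 − 4.956 = 199411/34300 ≈ 5.814 in (> 0, runoff occurs)
Q: (199411/34300)² ÷ (1049411/34300) = 39764746921/35994797300 in (≈ 1.105 in)

Q = 39764746921/35994797300 in ≈ 1.105 in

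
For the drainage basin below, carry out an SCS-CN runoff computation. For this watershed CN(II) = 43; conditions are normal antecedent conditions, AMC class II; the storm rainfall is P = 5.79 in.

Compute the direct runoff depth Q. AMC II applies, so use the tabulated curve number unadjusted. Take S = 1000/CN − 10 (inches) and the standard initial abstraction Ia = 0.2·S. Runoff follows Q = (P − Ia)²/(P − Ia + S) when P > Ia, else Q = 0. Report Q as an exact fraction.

Q = 20241001/33681900 in ≈ 0.601 in

Average conditions: CN = 43 (no AMC adjustment).
Max retention: S = 1000/43 − 10 = 570/43 in (≈ 13.256 in)
Ia = 0.2S: 0.2·13.256 = 2.651 in (exactly 114/43)
P − Ia = 5.790 − 2.651 = 13497/4300 ≈ 3.139 in (> 0, runoff occurs)
Q: (13497/4300)² ÷ (70497/4300) = 20241001/33681900 in (≈ 0.601 in)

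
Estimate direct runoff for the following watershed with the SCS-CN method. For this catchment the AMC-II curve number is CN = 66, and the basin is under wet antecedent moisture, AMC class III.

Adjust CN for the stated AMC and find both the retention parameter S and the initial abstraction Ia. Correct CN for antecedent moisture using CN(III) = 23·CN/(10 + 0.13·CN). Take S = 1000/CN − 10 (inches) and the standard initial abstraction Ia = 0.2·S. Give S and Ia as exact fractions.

S = 1700/759 in ≈ 2.240 in; Ia = 340/759 in ≈ 0.448 in

Adjust CN=66 to AMC III: 23·66/(10 + 0.13·66) → 1518 ÷ (929/50) = 75900/929 ≈ 81.701
Retention S: 1000/CN − 10 with CN=81.701 → S = 1700/759 ≈ 2.240 in
Ia = 0.2·(1700/759) = 340/759 in ≈ 0.448 in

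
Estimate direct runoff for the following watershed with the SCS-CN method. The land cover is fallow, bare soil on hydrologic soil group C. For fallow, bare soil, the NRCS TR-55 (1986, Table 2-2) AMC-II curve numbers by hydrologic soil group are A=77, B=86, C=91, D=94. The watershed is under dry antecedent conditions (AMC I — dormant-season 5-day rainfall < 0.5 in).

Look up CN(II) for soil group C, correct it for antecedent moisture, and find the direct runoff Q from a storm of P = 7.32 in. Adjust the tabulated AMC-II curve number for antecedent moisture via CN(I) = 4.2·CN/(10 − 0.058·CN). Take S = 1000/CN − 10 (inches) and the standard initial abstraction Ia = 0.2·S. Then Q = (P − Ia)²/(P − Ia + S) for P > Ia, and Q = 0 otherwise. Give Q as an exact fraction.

NRCS table: fallow, bare soil, soil group C → CN(II) = 91
Adjust CN=91 to AMC I: 4.2·91/(10 − 0.058·91) → (1911/5) ÷ (2361/500) = 63700/787 ≈ 80.940
Retention S: 1000/CN − 10 with CN=80.940 → S = 1500/637 ≈ 2.355 in
Ia = 0.2·(1500/637) = 300/637 in ≈ 0.471 in
Since P=7.320 > Ia=0.471: effective rainfall P−Ia = 109071/15925 in
Runoff Q = (P−Ia)²/(P−Ia+S) = (6.849)²/(6.849+2.355) = 3965494347/778047725 ≈ 5.097 in

Q = 3965494347/778047725 in ≈ 5.097 in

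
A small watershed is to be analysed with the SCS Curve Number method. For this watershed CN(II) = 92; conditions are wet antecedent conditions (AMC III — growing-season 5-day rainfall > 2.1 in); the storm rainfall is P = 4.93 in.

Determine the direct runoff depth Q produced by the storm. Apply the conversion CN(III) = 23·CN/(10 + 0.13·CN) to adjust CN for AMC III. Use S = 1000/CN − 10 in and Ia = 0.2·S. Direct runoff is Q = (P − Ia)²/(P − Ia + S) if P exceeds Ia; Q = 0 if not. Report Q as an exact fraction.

Q = 65944699209/14642561300 in ≈ 4.504 in

CN(III) from CN(II)=92: (23·92)/(10 + 0.13·92) = 52900/549 ≈ 96.357
Retention S: 1000/CN − 10 with CN=96.357 → S = 200/529 ≈ 0.378 in
Ia = 0.2·(200/529) = 40/529 in ≈ 0.076 in
Since P=4.930 > Ia=0.076: effective rainfall P−Ia = 256797/52900 in
Q: (256797/52900)² ÷ (276797/52900) = 65944699209/14642561300 in (≈ 4.504 in)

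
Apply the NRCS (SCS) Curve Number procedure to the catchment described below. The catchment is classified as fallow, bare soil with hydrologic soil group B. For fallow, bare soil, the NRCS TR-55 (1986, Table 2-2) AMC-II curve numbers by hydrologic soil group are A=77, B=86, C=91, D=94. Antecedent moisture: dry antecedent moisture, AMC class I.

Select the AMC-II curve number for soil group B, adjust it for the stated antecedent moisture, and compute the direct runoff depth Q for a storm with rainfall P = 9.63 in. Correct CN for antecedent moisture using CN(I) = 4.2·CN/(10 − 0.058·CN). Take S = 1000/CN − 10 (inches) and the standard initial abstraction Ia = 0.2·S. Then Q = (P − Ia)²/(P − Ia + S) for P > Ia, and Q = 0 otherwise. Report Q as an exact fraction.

NRCS table: fallow, bare soil, soil group B → CN(II) = 86
Adjust CN=86 to AMC I: 4.2·86/(10 − 0.058·86) → (1806/5) ÷ (1253/250) = 12900/179 ≈ 72.067
Retention S: 1000/CN − 10 with CN=72.067 → S = 500/129 ≈ 3.876 in
Initial abstraction Ia = S/5 = (500/129)/5 = 100/129 ≈ 0.775 in
P − Ia = 9.630 − 0.775 = 114227/12900 ≈ 8.855 in (> 0, runoff occurs)
Runoff Q = (P−Ia)²/(P−Ia+S) = (8.855)²/(8.855+3.876) = 13047807529/2118528300 ≈ 6.159 in

Q = 13047807529/2118528300 in ≈ 6.159 in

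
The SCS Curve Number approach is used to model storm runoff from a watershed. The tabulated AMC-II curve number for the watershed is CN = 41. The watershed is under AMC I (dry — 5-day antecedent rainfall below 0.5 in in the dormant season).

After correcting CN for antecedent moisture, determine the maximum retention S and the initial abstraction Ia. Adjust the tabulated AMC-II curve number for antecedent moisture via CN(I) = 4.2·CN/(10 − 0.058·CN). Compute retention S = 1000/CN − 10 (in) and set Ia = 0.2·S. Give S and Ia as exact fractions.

CN(I) from CN(II)=41: (4.2·41)/(10 − 0.058·41) = 86100/3811 ≈ 22.592
Max retention: S = 1000/(86100/3811) − 10 = 29500/861 in (≈ 34.262 in)
Ia = 0.2S: 0.2·34.262 = 6.852 in (exactly 5900/861)

S = 29500/861 in ≈ 34.262 in; Ia = 5900/861 in ≈ 6.852 in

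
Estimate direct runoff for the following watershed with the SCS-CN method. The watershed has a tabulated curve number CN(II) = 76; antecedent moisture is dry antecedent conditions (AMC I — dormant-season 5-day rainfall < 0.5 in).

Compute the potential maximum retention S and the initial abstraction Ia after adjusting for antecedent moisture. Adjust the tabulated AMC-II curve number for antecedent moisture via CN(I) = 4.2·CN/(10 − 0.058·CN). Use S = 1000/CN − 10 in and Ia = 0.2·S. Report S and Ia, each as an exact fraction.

Dry (AMC I): CN(I) = 4.2·76/(10 − 0.058·76) = (1596/5)/(699/125) = 13300/233 ≈ 57.082
Max retention: S = 1000/(13300/233) − 10 = 1000/133 in (≈ 7.519 in)
Ia = 0.2S: 0.2·7.519 = 1.504 in (exactly 200/133)

S = 1000/133 in ≈ 7.519 in; Ia = 200/133 in ≈ 1.504 in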